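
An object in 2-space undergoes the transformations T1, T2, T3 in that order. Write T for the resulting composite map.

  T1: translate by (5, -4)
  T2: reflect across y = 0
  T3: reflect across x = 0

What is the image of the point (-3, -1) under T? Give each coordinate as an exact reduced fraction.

T(p) = (-2, 5)

T1 translate by (5, -4): (-3, -1) → (2, -5)
T2 reflect across y = 0: (2, -5) → (2, 5)
T3 reflect across x = 0: (2, 5) → (-2, 5)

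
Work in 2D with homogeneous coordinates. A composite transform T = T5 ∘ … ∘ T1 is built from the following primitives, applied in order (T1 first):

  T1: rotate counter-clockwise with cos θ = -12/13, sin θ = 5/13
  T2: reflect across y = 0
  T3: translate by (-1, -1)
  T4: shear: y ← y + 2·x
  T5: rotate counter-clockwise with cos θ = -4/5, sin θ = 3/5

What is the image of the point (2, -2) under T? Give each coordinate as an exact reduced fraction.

T(p) = (411/65, 323/65)

T1 rotate counter-clockwise with cos θ = -12/13, sin θ = 5/13: (2, -2) → (-14/13, 34/13)
T2 reflect across y = 0: (-14/13, 34/13) → (-14/13, -34/13)
T3 translate by (-1, -1): (-14/13, -34/13) → (-27/13, -47/13)
T4 shear: y ← y + 2·x: (-27/13, -47/13) → (-27/13, -101/13)
T5 rotate counter-clockwise with cos θ = -4/5, sin θ = 3/5: (-27/13, -101/13) → (411/65, 323/65)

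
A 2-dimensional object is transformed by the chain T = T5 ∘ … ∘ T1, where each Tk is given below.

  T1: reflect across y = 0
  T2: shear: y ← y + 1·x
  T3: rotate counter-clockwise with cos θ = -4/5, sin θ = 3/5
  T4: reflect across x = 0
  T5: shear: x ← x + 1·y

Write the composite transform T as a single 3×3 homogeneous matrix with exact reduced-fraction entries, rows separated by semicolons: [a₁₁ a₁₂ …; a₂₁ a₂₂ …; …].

T = [6/5 1/5 0; -1/5 4/5 0; 0 0 1]

T1 = [1 0 0; 0 -1 0; 0 0 1]
T2·T1 = [1 0 0; 1 -1 0; 0 0 1]
T3·…·T1 = [-7/5 3/5 0; -1/5 4/5 0; 0 0 1]
T4·…·T1 = [7/5 -3/5 0; -1/5 4/5 0; 0 0 1]
T5·…·T1 = [6/5 1/5 0; -1/5 4/5 0; 0 0 1]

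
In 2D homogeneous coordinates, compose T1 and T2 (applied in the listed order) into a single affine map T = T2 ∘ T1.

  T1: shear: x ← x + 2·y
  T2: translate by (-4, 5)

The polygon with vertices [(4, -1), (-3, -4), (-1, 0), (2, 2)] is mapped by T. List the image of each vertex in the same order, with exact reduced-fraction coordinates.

image vertices: (-2, 4), (-15, 1), (-5, 5), (2, 7)

T1 shear: x ← x + 2·y: (4, -1) → (2, -1); (-3, -4) → (-11, -4); (-1, 0) → (-1, 0); (2, 2) → (6, 2)
T2 translate by (-4, 5): (2, -1) → (-2, 4); (-11, -4) → (-15, 1); (-1, 0) → (-5, 5); (6, 2) → (2, 7)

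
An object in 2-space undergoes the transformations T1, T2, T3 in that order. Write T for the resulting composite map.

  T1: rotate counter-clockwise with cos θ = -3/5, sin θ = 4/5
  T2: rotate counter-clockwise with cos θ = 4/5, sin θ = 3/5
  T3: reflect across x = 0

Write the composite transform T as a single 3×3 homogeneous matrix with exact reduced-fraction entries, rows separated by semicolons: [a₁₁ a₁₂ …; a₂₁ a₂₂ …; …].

T1 = [-3/5 -4/5 0; 4/5 -3/5 0; 0 0 1]
T2·T1 = [-24/25 -7/25 0; 7/25 -24/25 0; 0 0 1]
T3·…·T1 = [24/25 7/25 0; 7/25 -24/25 0; 0 0 1]

T = [24/25 7/25 0; 7/25 -24/25 0; 0 0 1]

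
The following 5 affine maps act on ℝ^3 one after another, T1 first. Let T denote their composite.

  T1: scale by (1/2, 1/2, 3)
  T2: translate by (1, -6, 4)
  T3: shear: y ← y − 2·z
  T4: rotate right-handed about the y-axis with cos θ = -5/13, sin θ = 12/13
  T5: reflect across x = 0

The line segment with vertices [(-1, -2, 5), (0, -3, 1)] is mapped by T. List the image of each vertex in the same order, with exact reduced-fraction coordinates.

image vertices: (-451/26, -45, -101/13), (-79/13, -43/2, -47/13)

T1 scale by (1/2, 1/2, 3): (-1, -2, 5) → (-1/2, -1, 15); (0, -3, 1) → (0, -3/2, 3)
T2 translate by (1, -6, 4): (-1/2, -1, 15) → (1/2, -7, 19); (0, -3/2, 3) → (1, -15/2, 7)
T3 shear: y ← y − 2·z: (1/2, -7, 19) → (1/2, -45, 19); (1, -15/2, 7) → (1, -43/2, 7)
T4 rotate right-handed about the y-axis with cos θ = -5/13, sin θ = 12/13: (1/2, -45, 19) → (451/26, -45, -101/13); (1, -43/2, 7) → (79/13, -43/2, -47/13)
T5 reflect across x = 0: (451/26, -45, -101/13) → (-451/26, -45, -101/13); (79/13, -43/2, -47/13) → (-79/13, -43/2, -47/13)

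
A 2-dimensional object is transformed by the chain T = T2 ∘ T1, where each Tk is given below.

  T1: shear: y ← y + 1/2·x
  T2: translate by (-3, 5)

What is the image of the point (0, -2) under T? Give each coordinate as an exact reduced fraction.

T1 shear: y ← y + 1/2·x: (0, -2) → (0, -2)
T2 translate by (-3, 5): (0, -2) → (-3, 3)

T(p) = (-3, 3)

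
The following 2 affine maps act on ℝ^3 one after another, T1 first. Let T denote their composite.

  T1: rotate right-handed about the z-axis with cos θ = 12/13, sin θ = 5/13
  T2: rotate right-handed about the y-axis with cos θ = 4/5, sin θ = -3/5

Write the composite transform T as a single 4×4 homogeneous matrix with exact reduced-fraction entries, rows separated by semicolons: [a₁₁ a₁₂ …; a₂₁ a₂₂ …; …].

T1 = [12/13 -5/13 0 0; 5/13 12/13 0 0; 0 0 1 0; 0 0 0 1]
T2·T1 = [48/65 -4/13 -3/5 0; 5/13 12/13 0 0; 36/65 -3/13 4/5 0; 0 0 0 1]

T = [48/65 -4/13 -3/5 0; 5/13 12/13 0 0; 36/65 -3/13 4/5 0; 0 0 0 1]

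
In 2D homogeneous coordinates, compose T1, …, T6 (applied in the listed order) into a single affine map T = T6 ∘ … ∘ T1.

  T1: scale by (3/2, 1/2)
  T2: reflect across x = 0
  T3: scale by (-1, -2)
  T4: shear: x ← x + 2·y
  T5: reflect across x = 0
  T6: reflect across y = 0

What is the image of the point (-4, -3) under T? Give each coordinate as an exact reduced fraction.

T(p) = (0, -3)

T1 scale by (3/2, 1/2): (-4, -3) → (-6, -3/2)
T2 reflect across x = 0: (-6, -3/2) → (6, -3/2)
T3 scale by (-1, -2): (6, -3/2) → (-6, 3)
T4 shear: x ← x + 2·y: (-6, 3) → (0, 3)
T5 reflect across x = 0: (0, 3) → (0, 3)
T6 reflect across y = 0: (0, 3) → (0, -3)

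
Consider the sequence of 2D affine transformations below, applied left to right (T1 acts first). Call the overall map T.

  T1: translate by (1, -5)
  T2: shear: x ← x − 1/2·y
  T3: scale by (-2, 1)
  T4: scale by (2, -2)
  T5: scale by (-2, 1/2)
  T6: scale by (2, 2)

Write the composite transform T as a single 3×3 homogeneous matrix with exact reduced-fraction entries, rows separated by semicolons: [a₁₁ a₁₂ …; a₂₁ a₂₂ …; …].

T = [16 -8 56; 0 -2 10; 0 0 1]

T1 = [1 0 1; 0 1 -5; 0 0 1]
T2·T1 = [1 -1/2 7/2; 0 1 -5; 0 0 1]
T3·…·T1 = [-2 1 -7; 0 1 -5; 0 0 1]
T4·…·T1 = [-4 2 -14; 0 -2 10; 0 0 1]
T5·…·T1 = [8 -4 28; 0 -1 5; 0 0 1]
T6·…·T1 = [16 -8 56; 0 -2 10; 0 0 1]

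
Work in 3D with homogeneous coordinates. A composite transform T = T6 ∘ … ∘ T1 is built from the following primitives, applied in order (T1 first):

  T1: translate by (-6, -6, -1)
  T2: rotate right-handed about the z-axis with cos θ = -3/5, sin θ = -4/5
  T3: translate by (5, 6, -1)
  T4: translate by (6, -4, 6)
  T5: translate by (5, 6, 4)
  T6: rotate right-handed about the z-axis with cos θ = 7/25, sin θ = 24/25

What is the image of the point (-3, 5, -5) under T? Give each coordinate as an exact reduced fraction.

T(p) = (-47/5, 121/5, 3)

T1 translate by (-6, -6, -1): (-3, 5, -5) → (-9, -1, -6)
T2 rotate right-handed about the z-axis with cos θ = -3/5, sin θ = -4/5: (-9, -1, -6) → (23/5, 39/5, -6)
T3 translate by (5, 6, -1): (23/5, 39/5, -6) → (48/5, 69/5, -7)
T4 translate by (6, -4, 6): (48/5, 69/5, -7) → (78/5, 49/5, -1)
T5 translate by (5, 6, 4): (78/5, 49/5, -1) → (103/5, 79/5, 3)
T6 rotate right-handed about the z-axis with cos θ = 7/25, sin θ = 24/25: (103/5, 79/5, 3) → (-47/5, 121/5, 3)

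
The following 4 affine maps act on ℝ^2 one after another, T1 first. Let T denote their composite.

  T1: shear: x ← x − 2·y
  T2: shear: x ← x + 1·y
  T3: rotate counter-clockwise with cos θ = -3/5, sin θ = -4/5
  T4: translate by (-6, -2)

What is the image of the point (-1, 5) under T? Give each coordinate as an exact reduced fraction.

T1 shear: x ← x − 2·y: (-1, 5) → (-11, 5)
T2 shear: x ← x + 1·y: (-11, 5) → (-6, 5)
T3 rotate counter-clockwise with cos θ = -3/5, sin θ = -4/5: (-6, 5) → (38/5, 9/5)
T4 translate by (-6, -2): (38/5, 9/5) → (8/5, -1/5)

T(p) = (8/5, -1/5)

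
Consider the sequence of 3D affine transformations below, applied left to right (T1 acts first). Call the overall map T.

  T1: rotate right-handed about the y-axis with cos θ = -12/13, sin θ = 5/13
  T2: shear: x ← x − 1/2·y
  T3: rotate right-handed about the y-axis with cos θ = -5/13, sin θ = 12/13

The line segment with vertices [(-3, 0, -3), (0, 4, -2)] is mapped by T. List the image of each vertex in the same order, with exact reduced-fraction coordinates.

T1 rotate right-handed about the y-axis with cos θ = -12/13, sin θ = 5/13: (-3, 0, -3) → (21/13, 0, 51/13); (0, 4, -2) → (-10/13, 4, 24/13)
T2 shear: x ← x − 1/2·y: (21/13, 0, 51/13) → (21/13, 0, 51/13); (-10/13, 4, 24/13) → (-36/13, 4, 24/13)
T3 rotate right-handed about the y-axis with cos θ = -5/13, sin θ = 12/13: (21/13, 0, 51/13) → (3, 0, -3); (-36/13, 4, 24/13) → (36/13, 4, 24/13)

image vertices: (3, 0, -3), (36/13, 4, 24/13)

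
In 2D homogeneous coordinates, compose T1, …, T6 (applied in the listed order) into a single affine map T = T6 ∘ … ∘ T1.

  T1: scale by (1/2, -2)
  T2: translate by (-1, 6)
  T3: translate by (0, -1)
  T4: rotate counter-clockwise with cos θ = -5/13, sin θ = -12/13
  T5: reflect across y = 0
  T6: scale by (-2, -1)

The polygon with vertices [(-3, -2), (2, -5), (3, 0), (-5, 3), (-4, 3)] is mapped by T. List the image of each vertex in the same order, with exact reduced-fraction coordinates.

T1 scale by (1/2, -2): (-3, -2) → (-3/2, 4); (2, -5) → (1, 10); (3, 0) → (3/2, 0); (-5, 3) → (-5/2, -6); (-4, 3) → (-2, -6)
T2 translate by (-1, 6): (-3/2, 4) → (-5/2, 10); (1, 10) → (0, 16); (3/2, 0) → (1/2, 6); (-5/2, -6) → (-7/2, 0); (-2, -6) → (-3, 0)
T3 translate by (0, -1): (-5/2, 10) → (-5/2, 9); (0, 16) → (0, 15); (1/2, 6) → (1/2, 5); (-7/2, 0) → (-7/2, -1); (-3, 0) → (-3, -1)
T4 rotate counter-clockwise with cos θ = -5/13, sin θ = -12/13: (-5/2, 9) → (241/26, -15/13); (0, 15) → (180/13, -75/13); (1/2, 5) → (115/26, -31/13); (-7/2, -1) → (11/26, 47/13); (-3, -1) → (3/13, 41/13)
T5 reflect across y = 0: (241/26, -15/13) → (241/26, 15/13); (180/13, -75/13) → (180/13, 75/13); (115/26, -31/13) → (115/26, 31/13); (11/26, 47/13) → (11/26, -47/13); (3/13, 41/13) → (3/13, -41/13)
T6 scale by (-2, -1): (241/26, 15/13) → (-241/13, -15/13); (180/13, 75/13) → (-360/13, -75/13); (115/26, 31/13) → (-115/13, -31/13); (11/26, -47/13) → (-11/13, 47/13); (3/13, -41/13) → (-6/13, 41/13)

image vertices: (-241/13, -15/13), (-360/13, -75/13), (-115/13, -31/13), (-11/13, 47/13), (-6/13, 41/13)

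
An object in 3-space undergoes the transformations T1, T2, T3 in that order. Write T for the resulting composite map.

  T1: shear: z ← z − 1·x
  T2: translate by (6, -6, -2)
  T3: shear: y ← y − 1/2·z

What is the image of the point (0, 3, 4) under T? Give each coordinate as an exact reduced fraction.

T(p) = (6, -4, 2)

T1 shear: z ← z − 1·x: (0, 3, 4) → (0, 3, 4)
T2 translate by (6, -6, -2): (0, 3, 4) → (6, -3, 2)
T3 shear: y ← y − 1/2·z: (6, -3, 2) → (6, -4, 2)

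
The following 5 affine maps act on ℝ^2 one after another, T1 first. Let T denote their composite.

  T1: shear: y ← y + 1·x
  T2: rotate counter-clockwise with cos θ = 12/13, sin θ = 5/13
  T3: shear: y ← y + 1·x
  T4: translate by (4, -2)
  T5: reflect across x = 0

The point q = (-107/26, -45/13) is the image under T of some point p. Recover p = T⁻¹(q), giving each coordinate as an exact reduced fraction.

p = (-1/2, -1)

T1 = [1 0 0; 1 1 0; 0 0 1]
T2·T1 = [7/13 -5/13 0; 17/13 12/13 0; 0 0 1]
T3·…·T1 = [7/13 -5/13 0; 24/13 7/13 0; 0 0 1]
T4·…·T1 = [7/13 -5/13 4; 24/13 7/13 -2; 0 0 1]
T5·…·T1 = [-7/13 5/13 -4; 24/13 7/13 -2; 0 0 1]
det M = -1; M⁻¹ = [-7/13 5/13 -18/13; 24/13 7/13 110/13; 0 0 1]
M⁻¹ · (-107/26, -45/13)ᵀ = (-1/2, -1)ᵀ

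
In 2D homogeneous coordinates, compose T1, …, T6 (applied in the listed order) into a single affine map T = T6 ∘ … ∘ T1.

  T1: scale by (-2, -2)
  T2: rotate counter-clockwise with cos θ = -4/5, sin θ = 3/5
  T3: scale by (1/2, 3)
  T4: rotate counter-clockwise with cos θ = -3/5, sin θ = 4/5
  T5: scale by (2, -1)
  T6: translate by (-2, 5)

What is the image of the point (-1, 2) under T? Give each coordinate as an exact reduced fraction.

T1 scale by (-2, -2): (-1, 2) → (2, -4)
T2 rotate counter-clockwise with cos θ = -4/5, sin θ = 3/5: (2, -4) → (4/5, 22/5)
T3 scale by (1/2, 3): (4/5, 22/5) → (2/5, 66/5)
T4 rotate counter-clockwise with cos θ = -3/5, sin θ = 4/5: (2/5, 66/5) → (-54/5, -38/5)
T5 scale by (2, -1): (-54/5, -38/5) → (-108/5, 38/5)
T6 translate by (-2, 5): (-108/5, 38/5) → (-118/5, 63/5)

T(p) = (-118/5, 63/5)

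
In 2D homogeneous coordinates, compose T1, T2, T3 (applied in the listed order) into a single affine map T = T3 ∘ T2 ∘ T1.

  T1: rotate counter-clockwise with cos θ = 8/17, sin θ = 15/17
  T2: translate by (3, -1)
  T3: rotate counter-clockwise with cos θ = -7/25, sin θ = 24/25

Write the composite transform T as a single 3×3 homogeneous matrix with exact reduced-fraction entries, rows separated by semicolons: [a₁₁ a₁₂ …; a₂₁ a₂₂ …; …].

T1 = [8/17 -15/17 0; 15/17 8/17 0; 0 0 1]
T2·T1 = [8/17 -15/17 3; 15/17 8/17 -1; 0 0 1]
T3·…·T1 = [-416/425 -87/425 3/25; 87/425 -416/425 79/25; 0 0 1]

T = [-416/425 -87/425 3/25; 87/425 -416/425 79/25; 0 0 1]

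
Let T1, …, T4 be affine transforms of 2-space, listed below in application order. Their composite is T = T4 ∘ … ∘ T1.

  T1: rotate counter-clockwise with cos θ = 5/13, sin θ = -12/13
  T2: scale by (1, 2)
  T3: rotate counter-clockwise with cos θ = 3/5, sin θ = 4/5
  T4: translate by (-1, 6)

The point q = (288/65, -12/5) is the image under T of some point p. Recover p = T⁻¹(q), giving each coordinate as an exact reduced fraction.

p = (3, -5)

T1 = [5/13 12/13 0; -12/13 5/13 0; 0 0 1]
T2·T1 = [5/13 12/13 0; -24/13 10/13 0; 0 0 1]
T3·…·T1 = [111/65 -4/65 0; -4/5 6/5 0; 0 0 1]
T4·…·T1 = [111/65 -4/65 -1; -4/5 6/5 6; 0 0 1]
det M = 2; M⁻¹ = [3/5 2/65 27/65; 2/5 111/130 -307/65; 0 0 1]
M⁻¹ · (288/65, -12/5)ᵀ = (3, -5)ᵀ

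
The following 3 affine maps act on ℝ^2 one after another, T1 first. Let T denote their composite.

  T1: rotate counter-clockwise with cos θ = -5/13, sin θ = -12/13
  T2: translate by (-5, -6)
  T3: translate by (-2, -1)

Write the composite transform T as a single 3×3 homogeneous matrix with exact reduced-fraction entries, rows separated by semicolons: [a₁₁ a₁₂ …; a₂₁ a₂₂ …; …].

T = [-5/13 12/13 -7; -12/13 -5/13 -7; 0 0 1]

T1 = [-5/13 12/13 0; -12/13 -5/13 0; 0 0 1]
T2·T1 = [-5/13 12/13 -5; -12/13 -5/13 -6; 0 0 1]
T3·…·T1 = [-5/13 12/13 -7; -12/13 -5/13 -7; 0 0 1]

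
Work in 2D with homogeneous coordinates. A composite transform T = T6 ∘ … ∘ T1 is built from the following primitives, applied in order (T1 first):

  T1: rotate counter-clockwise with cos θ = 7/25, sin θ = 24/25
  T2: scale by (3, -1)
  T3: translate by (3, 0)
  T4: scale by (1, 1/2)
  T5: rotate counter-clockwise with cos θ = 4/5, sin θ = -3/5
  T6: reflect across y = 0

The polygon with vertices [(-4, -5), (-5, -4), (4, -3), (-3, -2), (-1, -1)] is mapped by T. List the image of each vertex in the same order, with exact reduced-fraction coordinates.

image vertices: (3201/250, 791/125), (1254/125, 478/125), (111/10, 51/5), (753/125, 296/125), (1101/250, 316/125)

T1 rotate counter-clockwise with cos θ = 7/25, sin θ = 24/25: (-4, -5) → (92/25, -131/25); (-5, -4) → (61/25, -148/25); (4, -3) → (4, 3); (-3, -2) → (27/25, -86/25); (-1, -1) → (17/25, -31/25)
T2 scale by (3, -1): (92/25, -131/25) → (276/25, 131/25); (61/25, -148/25) → (183/25, 148/25); (4, 3) → (12, -3); (27/25, -86/25) → (81/25, 86/25); (17/25, -31/25) → (51/25, 31/25)
T3 translate by (3, 0): (276/25, 131/25) → (351/25, 131/25); (183/25, 148/25) → (258/25, 148/25); (12, -3) → (15, -3); (81/25, 86/25) → (156/25, 86/25); (51/25, 31/25) → (126/25, 31/25)
T4 scale by (1, 1/2): (351/25, 131/25) → (351/25, 131/50); (258/25, 148/25) → (258/25, 74/25); (15, -3) → (15, -3/2); (156/25, 86/25) → (156/25, 43/25); (126/25, 31/25) → (126/25, 31/50)
T5 rotate counter-clockwise with cos θ = 4/5, sin θ = -3/5: (351/25, 131/50) → (3201/250, -791/125); (258/25, 74/25) → (1254/125, -478/125); (15, -3/2) → (111/10, -51/5); (156/25, 43/25) → (753/125, -296/125); (126/25, 31/50) → (1101/250, -316/125)
T6 reflect across y = 0: (3201/250, -791/125) → (3201/250, 791/125); (1254/125, -478/125) → (1254/125, 478/125); (111/10, -51/5) → (111/10, 51/5); (753/125, -296/125) → (753/125, 296/125); (1101/250, -316/125) → (1101/250, 316/125)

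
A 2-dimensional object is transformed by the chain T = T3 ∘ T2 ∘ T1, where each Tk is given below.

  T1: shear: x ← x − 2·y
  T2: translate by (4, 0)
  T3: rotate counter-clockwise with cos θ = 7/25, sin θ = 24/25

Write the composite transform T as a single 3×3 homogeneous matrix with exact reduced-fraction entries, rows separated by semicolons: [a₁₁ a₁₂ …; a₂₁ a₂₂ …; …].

T1 = [1 -2 0; 0 1 0; 0 0 1]
T2·T1 = [1 -2 4; 0 1 0; 0 0 1]
T3·…·T1 = [7/25 -38/25 28/25; 24/25 -41/25 96/25; 0 0 1]

T = [7/25 -38/25 28/25; 24/25 -41/25 96/25; 0 0 1]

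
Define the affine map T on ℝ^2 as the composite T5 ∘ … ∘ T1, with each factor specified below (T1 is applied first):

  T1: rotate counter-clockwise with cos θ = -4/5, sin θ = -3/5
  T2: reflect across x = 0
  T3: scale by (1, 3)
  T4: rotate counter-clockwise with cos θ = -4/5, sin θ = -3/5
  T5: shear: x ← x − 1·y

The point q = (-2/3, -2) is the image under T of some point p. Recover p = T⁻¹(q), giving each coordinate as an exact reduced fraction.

p = (8/3, -2)

T1 = [-4/5 3/5 0; -3/5 -4/5 0; 0 0 1]
T2·T1 = [4/5 -3/5 0; -3/5 -4/5 0; 0 0 1]
T3·…·T1 = [4/5 -3/5 0; -9/5 -12/5 0; 0 0 1]
T4·…·T1 = [-43/25 -24/25 0; 24/25 57/25 0; 0 0 1]
T5·…·T1 = [-67/25 -81/25 0; 24/25 57/25 0; 0 0 1]
det M = -3; M⁻¹ = [-19/25 -27/25 0; 8/25 67/75 0; 0 0 1]
M⁻¹ · (-2/3, -2)ᵀ = (8/3, -2)ᵀ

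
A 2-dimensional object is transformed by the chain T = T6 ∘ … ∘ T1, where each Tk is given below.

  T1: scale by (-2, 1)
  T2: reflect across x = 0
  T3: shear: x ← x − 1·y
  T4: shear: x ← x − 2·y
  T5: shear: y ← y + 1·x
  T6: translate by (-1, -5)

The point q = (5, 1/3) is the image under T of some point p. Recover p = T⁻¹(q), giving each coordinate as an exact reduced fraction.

p = (2, -2/3)

T1 = [-2 0 0; 0 1 0; 0 0 1]
T2·T1 = [2 0 0; 0 1 0; 0 0 1]
T3·…·T1 = [2 -1 0; 0 1 0; 0 0 1]
T4·…·T1 = [2 -3 0; 0 1 0; 0 0 1]
T5·…·T1 = [2 -3 0; 2 -2 0; 0 0 1]
T6·…·T1 = [2 -3 -1; 2 -2 -5; 0 0 1]
det M = 2; M⁻¹ = [-1 3/2 13/2; -1 1 4; 0 0 1]
M⁻¹ · (5, 1/3)ᵀ = (2, -2/3)ᵀ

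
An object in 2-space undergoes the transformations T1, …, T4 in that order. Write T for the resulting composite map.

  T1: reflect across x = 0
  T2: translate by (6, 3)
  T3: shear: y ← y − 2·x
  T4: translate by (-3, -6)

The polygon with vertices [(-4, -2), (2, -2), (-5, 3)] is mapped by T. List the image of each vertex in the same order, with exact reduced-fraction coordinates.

image vertices: (7, -25), (1, -13), (8, -22)

T1 reflect across x = 0: (-4, -2) → (4, -2); (2, -2) → (-2, -2); (-5, 3) → (5, 3)
T2 translate by (6, 3): (4, -2) → (10, 1); (-2, -2) → (4, 1); (5, 3) → (11, 6)
T3 shear: y ← y − 2·x: (10, 1) → (10, -19); (4, 1) → (4, -7); (11, 6) → (11, -16)
T4 translate by (-3, -6): (10, -19) → (7, -25); (4, -7) → (1, -13); (11, -16) → (8, -22)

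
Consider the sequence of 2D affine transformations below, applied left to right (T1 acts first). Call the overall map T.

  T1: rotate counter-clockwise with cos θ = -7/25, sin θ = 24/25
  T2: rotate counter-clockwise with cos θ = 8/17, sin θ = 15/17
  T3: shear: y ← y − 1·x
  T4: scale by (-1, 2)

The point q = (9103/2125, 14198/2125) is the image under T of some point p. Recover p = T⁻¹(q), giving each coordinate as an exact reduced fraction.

T1 = [-7/25 -24/25 0; 24/25 -7/25 0; 0 0 1]
T2·T1 = [-416/425 -87/425 0; 87/425 -416/425 0; 0 0 1]
T3·…·T1 = [-416/425 -87/425 0; 503/425 -329/425 0; 0 0 1]
T4·…·T1 = [416/425 87/425 0; 1006/425 -658/425 0; 0 0 1]
det M = -2; M⁻¹ = [329/425 87/850 0; 503/425 -208/425 0; 0 0 1]
M⁻¹ · (9103/2125, 14198/2125)ᵀ = (4, 9/5)ᵀ

p = (4, 9/5)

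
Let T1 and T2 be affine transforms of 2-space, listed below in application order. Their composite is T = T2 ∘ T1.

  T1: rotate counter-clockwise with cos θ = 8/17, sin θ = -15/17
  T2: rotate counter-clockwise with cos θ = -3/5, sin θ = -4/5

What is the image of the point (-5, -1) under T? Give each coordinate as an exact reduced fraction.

T1 rotate counter-clockwise with cos θ = 8/17, sin θ = -15/17: (-5, -1) → (-55/17, 67/17)
T2 rotate counter-clockwise with cos θ = -3/5, sin θ = -4/5: (-55/17, 67/17) → (433/85, 19/85)

T(p) = (433/85, 19/85)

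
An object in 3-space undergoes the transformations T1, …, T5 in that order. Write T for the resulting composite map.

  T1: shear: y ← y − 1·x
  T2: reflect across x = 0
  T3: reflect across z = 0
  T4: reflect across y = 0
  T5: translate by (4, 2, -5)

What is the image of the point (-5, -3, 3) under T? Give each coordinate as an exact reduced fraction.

T(p) = (9, 0, -8)

T1 shear: y ← y − 1·x: (-5, -3, 3) → (-5, 2, 3)
T2 reflect across x = 0: (-5, 2, 3) → (5, 2, 3)
T3 reflect across z = 0: (5, 2, 3) → (5, 2, -3)
T4 reflect across y = 0: (5, 2, -3) → (5, -2, -3)
T5 translate by (4, 2, -5): (5, -2, -3) → (9, 0, -8)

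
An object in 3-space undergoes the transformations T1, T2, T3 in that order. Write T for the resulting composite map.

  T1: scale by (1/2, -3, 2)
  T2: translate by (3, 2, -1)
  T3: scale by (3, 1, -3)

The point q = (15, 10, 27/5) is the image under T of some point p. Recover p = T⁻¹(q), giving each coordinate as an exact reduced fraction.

T1 = [1/2 0 0 0; 0 -3 0 0; 0 0 2 0; 0 0 0 1]
T2·T1 = [1/2 0 0 3; 0 -3 0 2; 0 0 2 -1; 0 0 0 1]
T3·…·T1 = [3/2 0 0 9; 0 -3 0 2; 0 0 -6 3; 0 0 0 1]
det M = 27; M⁻¹ = [2/3 0 0 -6; 0 -1/3 0 2/3; 0 0 -1/6 1/2; 0 0 0 1]
M⁻¹ · (15, 10, 27/5)ᵀ = (4, -8/3, -2/5)ᵀ

p = (4, -8/3, -2/5)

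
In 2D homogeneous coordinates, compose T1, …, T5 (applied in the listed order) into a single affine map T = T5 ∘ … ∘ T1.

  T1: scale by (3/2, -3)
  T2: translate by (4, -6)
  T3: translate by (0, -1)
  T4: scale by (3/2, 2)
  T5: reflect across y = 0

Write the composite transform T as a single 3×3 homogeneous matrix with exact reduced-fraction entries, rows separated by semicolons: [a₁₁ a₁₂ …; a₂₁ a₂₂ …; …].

T1 = [3/2 0 0; 0 -3 0; 0 0 1]
T2·T1 = [3/2 0 4; 0 -3 -6; 0 0 1]
T3·…·T1 = [3/2 0 4; 0 -3 -7; 0 0 1]
T4·…·T1 = [9/4 0 6; 0 -6 -14; 0 0 1]
T5·…·T1 = [9/4 0 6; 0 6 14; 0 0 1]

T = [9/4 0 6; 0 6 14; 0 0 1]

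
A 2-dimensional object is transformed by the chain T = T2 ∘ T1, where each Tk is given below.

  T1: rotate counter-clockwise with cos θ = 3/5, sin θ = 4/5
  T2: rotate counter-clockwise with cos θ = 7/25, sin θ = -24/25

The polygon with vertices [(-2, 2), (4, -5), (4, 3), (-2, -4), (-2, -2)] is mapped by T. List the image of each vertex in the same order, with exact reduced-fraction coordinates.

T1 rotate counter-clockwise with cos θ = 3/5, sin θ = 4/5: (-2, 2) → (-14/5, -2/5); (4, -5) → (32/5, 1/5); (4, 3) → (0, 5); (-2, -4) → (2, -4); (-2, -2) → (2/5, -14/5)
T2 rotate counter-clockwise with cos θ = 7/25, sin θ = -24/25: (-14/5, -2/5) → (-146/125, 322/125); (32/5, 1/5) → (248/125, -761/125); (0, 5) → (24/5, 7/5); (2, -4) → (-82/25, -76/25); (2/5, -14/5) → (-322/125, -146/125)

image vertices: (-146/125, 322/125), (248/125, -761/125), (24/5, 7/5), (-82/25, -76/25), (-322/125, -146/125)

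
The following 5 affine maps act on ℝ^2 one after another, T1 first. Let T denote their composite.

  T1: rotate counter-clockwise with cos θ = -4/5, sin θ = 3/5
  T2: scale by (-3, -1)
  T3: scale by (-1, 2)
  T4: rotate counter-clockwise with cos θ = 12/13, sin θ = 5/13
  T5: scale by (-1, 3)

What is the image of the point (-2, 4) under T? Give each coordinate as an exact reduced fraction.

T(p) = (28/5, 108/5)

T1 rotate counter-clockwise with cos θ = -4/5, sin θ = 3/5: (-2, 4) → (-4/5, -22/5)
T2 scale by (-3, -1): (-4/5, -22/5) → (12/5, 22/5)
T3 scale by (-1, 2): (12/5, 22/5) → (-12/5, 44/5)
T4 rotate counter-clockwise with cos θ = 12/13, sin θ = 5/13: (-12/5, 44/5) → (-28/5, 36/5)
T5 scale by (-1, 3): (-28/5, 36/5) → (28/5, 108/5)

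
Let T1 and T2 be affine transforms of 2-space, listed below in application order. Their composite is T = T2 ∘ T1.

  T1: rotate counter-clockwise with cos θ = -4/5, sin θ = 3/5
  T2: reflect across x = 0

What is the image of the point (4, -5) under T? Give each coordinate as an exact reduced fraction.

T(p) = (1/5, 32/5)

T1 rotate counter-clockwise with cos θ = -4/5, sin θ = 3/5: (4, -5) → (-1/5, 32/5)
T2 reflect across x = 0: (-1/5, 32/5) → (1/5, 32/5)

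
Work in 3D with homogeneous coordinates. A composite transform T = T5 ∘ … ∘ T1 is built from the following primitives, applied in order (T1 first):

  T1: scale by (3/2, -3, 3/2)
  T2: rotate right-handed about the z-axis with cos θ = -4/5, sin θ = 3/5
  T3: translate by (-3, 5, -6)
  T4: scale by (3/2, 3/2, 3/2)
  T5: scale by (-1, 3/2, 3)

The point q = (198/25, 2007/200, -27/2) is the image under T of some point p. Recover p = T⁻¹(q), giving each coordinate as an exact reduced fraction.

p = (1, -3/5, 2)

T1 = [3/2 0 0 0; 0 -3 0 0; 0 0 3/2 0; 0 0 0 1]
T2·T1 = [-6/5 9/5 0 0; 9/10 12/5 0 0; 0 0 3/2 0; 0 0 0 1]
T3·…·T1 = [-6/5 9/5 0 -3; 9/10 12/5 0 5; 0 0 3/2 -6; 0 0 0 1]
T4·…·T1 = [-9/5 27/10 0 -9/2; 27/20 18/5 0 15/2; 0 0 9/4 -9; 0 0 0 1]
T5·…·T1 = [9/5 -27/10 0 9/2; 81/40 27/5 0 45/4; 0 0 27/4 -27; 0 0 0 1]
det M = 6561/64; M⁻¹ = [16/45 8/45 0 -18/5; -2/15 16/135 0 -11/15; 0 0 4/27 4; 0 0 0 1]
M⁻¹ · (198/25, 2007/200, -27/2)ᵀ = (1, -3/5, 2)ᵀ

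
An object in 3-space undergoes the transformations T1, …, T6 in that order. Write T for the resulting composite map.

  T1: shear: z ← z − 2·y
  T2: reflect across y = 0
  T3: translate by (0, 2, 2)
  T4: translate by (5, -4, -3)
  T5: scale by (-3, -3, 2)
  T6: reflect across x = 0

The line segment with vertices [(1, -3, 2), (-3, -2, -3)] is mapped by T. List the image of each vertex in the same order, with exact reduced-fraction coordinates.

T1 shear: z ← z − 2·y: (1, -3, 2) → (1, -3, 8); (-3, -2, -3) → (-3, -2, 1)
T2 reflect across y = 0: (1, -3, 8) → (1, 3, 8); (-3, -2, 1) → (-3, 2, 1)
T3 translate by (0, 2, 2): (1, 3, 8) → (1, 5, 10); (-3, 2, 1) → (-3, 4, 3)
T4 translate by (5, -4, -3): (1, 5, 10) → (6, 1, 7); (-3, 4, 3) → (2, 0, 0)
T5 scale by (-3, -3, 2): (6, 1, 7) → (-18, -3, 14); (2, 0, 0) → (-6, 0, 0)
T6 reflect across x = 0: (-18, -3, 14) → (18, -3, 14); (-6, 0, 0) → (6, 0, 0)

image vertices: (18, -3, 14), (6, 0, 0)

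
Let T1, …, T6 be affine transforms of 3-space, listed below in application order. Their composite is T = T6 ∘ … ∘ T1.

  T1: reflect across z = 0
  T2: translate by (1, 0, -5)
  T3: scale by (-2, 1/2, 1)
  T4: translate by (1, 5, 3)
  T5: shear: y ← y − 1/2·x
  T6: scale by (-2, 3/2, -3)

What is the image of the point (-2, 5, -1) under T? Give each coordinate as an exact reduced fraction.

T(p) = (-6, 9, 3)

T1 reflect across z = 0: (-2, 5, -1) → (-2, 5, 1)
T2 translate by (1, 0, -5): (-2, 5, 1) → (-1, 5, -4)
T3 scale by (-2, 1/2, 1): (-1, 5, -4) → (2, 5/2, -4)
T4 translate by (1, 5, 3): (2, 5/2, -4) → (3, 15/2, -1)
T5 shear: y ← y − 1/2·x: (3, 15/2, -1) → (3, 6, -1)
T6 scale by (-2, 3/2, -3): (3, 6, -1) → (-6, 9, 3)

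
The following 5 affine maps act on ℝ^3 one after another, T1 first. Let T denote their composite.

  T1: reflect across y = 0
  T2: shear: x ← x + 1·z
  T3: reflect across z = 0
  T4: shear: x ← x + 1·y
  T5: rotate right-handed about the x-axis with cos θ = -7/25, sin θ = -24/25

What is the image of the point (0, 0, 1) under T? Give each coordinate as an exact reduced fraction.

T1 reflect across y = 0: (0, 0, 1) → (0, 0, 1)
T2 shear: x ← x + 1·z: (0, 0, 1) → (1, 0, 1)
T3 reflect across z = 0: (1, 0, 1) → (1, 0, -1)
T4 shear: x ← x + 1·y: (1, 0, -1) → (1, 0, -1)
T5 rotate right-handed about the x-axis with cos θ = -7/25, sin θ = -24/25: (1, 0, -1) → (1, -24/25, 7/25)

T(p) = (1, -24/25, 7/25)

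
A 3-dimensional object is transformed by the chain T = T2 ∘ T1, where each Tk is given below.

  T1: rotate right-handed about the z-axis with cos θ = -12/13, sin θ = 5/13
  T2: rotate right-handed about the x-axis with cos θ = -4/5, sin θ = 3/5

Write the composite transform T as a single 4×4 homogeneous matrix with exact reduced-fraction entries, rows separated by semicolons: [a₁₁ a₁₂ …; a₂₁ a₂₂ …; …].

T1 = [-12/13 -5/13 0 0; 5/13 -12/13 0 0; 0 0 1 0; 0 0 0 1]
T2·T1 = [-12/13 -5/13 0 0; -4/13 48/65 -3/5 0; 3/13 -36/65 -4/5 0; 0 0 0 1]

T = [-12/13 -5/13 0 0; -4/13 48/65 -3/5 0; 3/13 -36/65 -4/5 0; 0 0 0 1]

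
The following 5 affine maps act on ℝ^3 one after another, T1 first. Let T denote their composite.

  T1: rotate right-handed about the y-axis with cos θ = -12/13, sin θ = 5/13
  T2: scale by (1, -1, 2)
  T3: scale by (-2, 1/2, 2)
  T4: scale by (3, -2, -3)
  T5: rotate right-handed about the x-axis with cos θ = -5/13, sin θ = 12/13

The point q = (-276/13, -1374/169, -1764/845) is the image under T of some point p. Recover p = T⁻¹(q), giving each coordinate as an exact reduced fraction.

T1 = [-12/13 0 5/13 0; 0 1 0 0; -5/13 0 -12/13 0; 0 0 0 1]
T2·T1 = [-12/13 0 5/13 0; 0 -1 0 0; -10/13 0 -24/13 0; 0 0 0 1]
T3·…·T1 = [24/13 0 -10/13 0; 0 -1/2 0 0; -20/13 0 -48/13 0; 0 0 0 1]
T4·…·T1 = [72/13 0 -30/13 0; 0 1 0 0; 60/13 0 144/13 0; 0 0 0 1]
T5·…·T1 = [72/13 0 -30/13 0; -720/169 -5/13 -1728/169 0; -300/169 12/13 -720/169 0; 0 0 0 1]
det M = 72; M⁻¹ = [2/13 -5/169 -25/2028 0; 0 -5/13 12/13 0; -5/78 -12/169 -5/169 0; 0 0 0 1]
M⁻¹ · (-276/13, -1374/169, -1764/845)ᵀ = (-3, 6/5, 2)ᵀ

p = (-3, 6/5, 2)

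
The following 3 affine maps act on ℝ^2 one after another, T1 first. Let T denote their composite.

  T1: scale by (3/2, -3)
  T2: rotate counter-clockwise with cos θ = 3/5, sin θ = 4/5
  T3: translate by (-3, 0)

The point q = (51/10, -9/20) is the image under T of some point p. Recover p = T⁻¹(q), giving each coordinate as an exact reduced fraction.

T1 = [3/2 0 0; 0 -3 0; 0 0 1]
T2·T1 = [9/10 12/5 0; 6/5 -9/5 0; 0 0 1]
T3·…·T1 = [9/10 12/5 -3; 6/5 -9/5 0; 0 0 1]
det M = -9/2; M⁻¹ = [2/5 8/15 6/5; 4/15 -1/5 4/5; 0 0 1]
M⁻¹ · (51/10, -9/20)ᵀ = (3, 9/4)ᵀ

p = (3, 9/4)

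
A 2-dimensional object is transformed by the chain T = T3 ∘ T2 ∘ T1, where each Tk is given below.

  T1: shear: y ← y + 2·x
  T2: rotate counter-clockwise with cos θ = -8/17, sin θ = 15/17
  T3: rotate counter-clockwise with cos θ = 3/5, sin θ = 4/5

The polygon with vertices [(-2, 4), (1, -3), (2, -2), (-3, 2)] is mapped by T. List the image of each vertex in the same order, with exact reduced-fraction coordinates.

image vertices: (168/85, -26/85), (-71/85, 97/85), (-194/85, -142/85), (304/85, 297/85)

T1 shear: y ← y + 2·x: (-2, 4) → (-2, 0); (1, -3) → (1, -1); (2, -2) → (2, 2); (-3, 2) → (-3, -4)
T2 rotate counter-clockwise with cos θ = -8/17, sin θ = 15/17: (-2, 0) → (16/17, -30/17); (1, -1) → (7/17, 23/17); (2, 2) → (-46/17, 14/17); (-3, -4) → (84/17, -13/17)
T3 rotate counter-clockwise with cos θ = 3/5, sin θ = 4/5: (16/17, -30/17) → (168/85, -26/85); (7/17, 23/17) → (-71/85, 97/85); (-46/17, 14/17) → (-194/85, -142/85); (84/17, -13/17) → (304/85, 297/85)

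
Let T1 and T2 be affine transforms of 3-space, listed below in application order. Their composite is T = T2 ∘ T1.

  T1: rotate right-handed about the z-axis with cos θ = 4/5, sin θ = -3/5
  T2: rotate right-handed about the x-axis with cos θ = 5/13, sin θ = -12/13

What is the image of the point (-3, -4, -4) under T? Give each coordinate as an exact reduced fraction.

T(p) = (-24/5, -55/13, -16/65)

T1 rotate right-handed about the z-axis with cos θ = 4/5, sin θ = -3/5: (-3, -4, -4) → (-24/5, -7/5, -4)
T2 rotate right-handed about the x-axis with cos θ = 5/13, sin θ = -12/13: (-24/5, -7/5, -4) → (-24/5, -55/13, -16/65)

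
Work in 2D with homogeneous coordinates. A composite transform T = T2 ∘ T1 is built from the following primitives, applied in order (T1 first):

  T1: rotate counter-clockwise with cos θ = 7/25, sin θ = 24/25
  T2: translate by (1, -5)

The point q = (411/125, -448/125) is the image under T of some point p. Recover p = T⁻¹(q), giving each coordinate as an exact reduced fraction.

p = (2, -9/5)

T1 = [7/25 -24/25 0; 24/25 7/25 0; 0 0 1]
T2·T1 = [7/25 -24/25 1; 24/25 7/25 -5; 0 0 1]
det M = 1; M⁻¹ = [7/25 24/25 113/25; -24/25 7/25 59/25; 0 0 1]
M⁻¹ · (411/125, -448/125)ᵀ = (2, -9/5)ᵀ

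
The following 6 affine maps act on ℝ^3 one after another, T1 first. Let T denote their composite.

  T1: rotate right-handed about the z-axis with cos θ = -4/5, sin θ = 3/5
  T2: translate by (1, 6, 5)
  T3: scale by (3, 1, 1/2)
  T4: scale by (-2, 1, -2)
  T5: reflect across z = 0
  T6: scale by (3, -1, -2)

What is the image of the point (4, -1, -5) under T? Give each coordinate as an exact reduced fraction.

T(p) = (144/5, -46/5, 0)

T1 rotate right-handed about the z-axis with cos θ = -4/5, sin θ = 3/5: (4, -1, -5) → (-13/5, 16/5, -5)
T2 translate by (1, 6, 5): (-13/5, 16/5, -5) → (-8/5, 46/5, 0)
T3 scale by (3, 1, 1/2): (-8/5, 46/5, 0) → (-24/5, 46/5, 0)
T4 scale by (-2, 1, -2): (-24/5, 46/5, 0) → (48/5, 46/5, 0)
T5 reflect across z = 0: (48/5, 46/5, 0) → (48/5, 46/5, 0)
T6 scale by (3, -1, -2): (48/5, 46/5, 0) → (144/5, -46/5, 0)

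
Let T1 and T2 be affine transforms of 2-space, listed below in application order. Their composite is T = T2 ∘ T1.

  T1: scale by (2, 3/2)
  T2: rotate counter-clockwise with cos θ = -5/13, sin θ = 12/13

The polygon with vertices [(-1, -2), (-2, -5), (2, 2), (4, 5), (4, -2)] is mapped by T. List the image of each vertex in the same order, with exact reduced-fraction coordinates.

T1 scale by (2, 3/2): (-1, -2) → (-2, -3); (-2, -5) → (-4, -15/2); (2, 2) → (4, 3); (4, 5) → (8, 15/2); (4, -2) → (8, -3)
T2 rotate counter-clockwise with cos θ = -5/13, sin θ = 12/13: (-2, -3) → (46/13, -9/13); (-4, -15/2) → (110/13, -21/26); (4, 3) → (-56/13, 33/13); (8, 15/2) → (-10, 9/2); (8, -3) → (-4/13, 111/13)

image vertices: (46/13, -9/13), (110/13, -21/26), (-56/13, 33/13), (-10, 9/2), (-4/13, 111/13)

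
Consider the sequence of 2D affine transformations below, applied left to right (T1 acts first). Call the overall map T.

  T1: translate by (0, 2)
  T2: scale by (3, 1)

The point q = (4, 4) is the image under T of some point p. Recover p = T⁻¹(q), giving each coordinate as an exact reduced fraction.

T1 = [1 0 0; 0 1 2; 0 0 1]
T2·T1 = [3 0 0; 0 1 2; 0 0 1]
det M = 3; M⁻¹ = [1/3 0 0; 0 1 -2; 0 0 1]
M⁻¹ · (4, 4)ᵀ = (4/3, 2)ᵀ

p = (4/3, 2)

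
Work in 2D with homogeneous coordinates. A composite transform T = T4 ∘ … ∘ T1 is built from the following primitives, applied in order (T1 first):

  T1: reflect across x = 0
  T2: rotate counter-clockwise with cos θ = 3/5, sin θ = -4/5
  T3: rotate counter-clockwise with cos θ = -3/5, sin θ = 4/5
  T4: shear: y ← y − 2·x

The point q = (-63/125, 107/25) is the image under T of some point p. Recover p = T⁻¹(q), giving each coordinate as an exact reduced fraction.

p = (-3, 7/5)

T1 = [-1 0 0; 0 1 0; 0 0 1]
T2·T1 = [-3/5 4/5 0; 4/5 3/5 0; 0 0 1]
T3·…·T1 = [-7/25 -24/25 0; -24/25 7/25 0; 0 0 1]
T4·…·T1 = [-7/25 -24/25 0; -2/5 11/5 0; 0 0 1]
det M = -1; M⁻¹ = [-11/5 -24/25 0; -2/5 7/25 0; 0 0 1]
M⁻¹ · (-63/125, 107/25)ᵀ = (-3, 7/5)ᵀ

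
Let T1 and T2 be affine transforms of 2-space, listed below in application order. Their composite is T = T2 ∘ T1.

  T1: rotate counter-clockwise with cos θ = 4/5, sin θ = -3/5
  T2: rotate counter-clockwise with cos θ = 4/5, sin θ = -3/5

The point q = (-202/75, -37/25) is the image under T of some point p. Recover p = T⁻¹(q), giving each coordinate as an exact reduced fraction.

p = (2/3, -3)

T1 = [4/5 3/5 0; -3/5 4/5 0; 0 0 1]
T2·T1 = [7/25 24/25 0; -24/25 7/25 0; 0 0 1]
det M = 1; M⁻¹ = [7/25 -24/25 0; 24/25 7/25 0; 0 0 1]
M⁻¹ · (-202/75, -37/25)ᵀ = (2/3, -3)ᵀ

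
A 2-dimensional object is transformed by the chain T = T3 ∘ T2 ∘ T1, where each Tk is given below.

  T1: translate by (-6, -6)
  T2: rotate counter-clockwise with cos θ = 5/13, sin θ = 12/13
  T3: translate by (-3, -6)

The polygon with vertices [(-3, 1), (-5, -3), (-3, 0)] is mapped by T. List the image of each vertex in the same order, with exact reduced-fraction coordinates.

image vertices: (-24/13, -211/13), (14/13, -255/13), (-12/13, -216/13)

T1 translate by (-6, -6): (-3, 1) → (-9, -5); (-5, -3) → (-11, -9); (-3, 0) → (-9, -6)
T2 rotate counter-clockwise with cos θ = 5/13, sin θ = 12/13: (-9, -5) → (15/13, -133/13); (-11, -9) → (53/13, -177/13); (-9, -6) → (27/13, -138/13)
T3 translate by (-3, -6): (15/13, -133/13) → (-24/13, -211/13); (53/13, -177/13) → (14/13, -255/13); (27/13, -138/13) → (-12/13, -216/13)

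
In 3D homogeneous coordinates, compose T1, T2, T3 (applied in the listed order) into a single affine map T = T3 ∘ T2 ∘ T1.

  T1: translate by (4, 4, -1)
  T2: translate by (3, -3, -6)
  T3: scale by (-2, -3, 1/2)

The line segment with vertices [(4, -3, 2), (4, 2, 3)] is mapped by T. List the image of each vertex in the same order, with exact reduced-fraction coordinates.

image vertices: (-22, 6, -5/2), (-22, -9, -2)

T1 translate by (4, 4, -1): (4, -3, 2) → (8, 1, 1); (4, 2, 3) → (8, 6, 2)
T2 translate by (3, -3, -6): (8, 1, 1) → (11, -2, -5); (8, 6, 2) → (11, 3, -4)
T3 scale by (-2, -3, 1/2): (11, -2, -5) → (-22, 6, -5/2); (11, 3, -4) → (-22, -9, -2)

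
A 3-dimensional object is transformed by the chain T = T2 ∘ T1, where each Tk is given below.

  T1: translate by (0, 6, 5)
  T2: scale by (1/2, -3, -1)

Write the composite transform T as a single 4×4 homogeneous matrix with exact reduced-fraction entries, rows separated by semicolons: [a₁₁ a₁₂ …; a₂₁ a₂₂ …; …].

T1 = [1 0 0 0; 0 1 0 6; 0 0 1 5; 0 0 0 1]
T2·T1 = [1/2 0 0 0; 0 -3 0 -18; 0 0 -1 -5; 0 0 0 1]

T = [1/2 0 0 0; 0 -3 0 -18; 0 0 -1 -5; 0 0 0 1]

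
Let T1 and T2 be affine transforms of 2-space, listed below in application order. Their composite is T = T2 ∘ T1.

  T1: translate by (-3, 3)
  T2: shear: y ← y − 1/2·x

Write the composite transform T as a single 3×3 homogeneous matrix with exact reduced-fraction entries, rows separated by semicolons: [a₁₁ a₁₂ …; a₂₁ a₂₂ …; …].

T = [1 0 -3; -1/2 1 9/2; 0 0 1]

T1 = [1 0 -3; 0 1 3; 0 0 1]
T2·T1 = [1 0 -3; -1/2 1 9/2; 0 0 1]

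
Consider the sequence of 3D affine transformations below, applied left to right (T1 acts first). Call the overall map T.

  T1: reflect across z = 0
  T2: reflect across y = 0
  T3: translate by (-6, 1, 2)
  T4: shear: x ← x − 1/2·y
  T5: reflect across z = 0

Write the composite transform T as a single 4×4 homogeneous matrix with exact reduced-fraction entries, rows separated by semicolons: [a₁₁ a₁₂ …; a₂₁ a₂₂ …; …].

T = [1 1/2 0 -13/2; 0 -1 0 1; 0 0 1 -2; 0 0 0 1]

T1 = [1 0 0 0; 0 1 0 0; 0 0 -1 0; 0 0 0 1]
T2·T1 = [1 0 0 0; 0 -1 0 0; 0 0 -1 0; 0 0 0 1]
T3·…·T1 = [1 0 0 -6; 0 -1 0 1; 0 0 -1 2; 0 0 0 1]
T4·…·T1 = [1 1/2 0 -13/2; 0 -1 0 1; 0 0 -1 2; 0 0 0 1]
T5·…·T1 = [1 1/2 0 -13/2; 0 -1 0 1; 0 0 1 -2; 0 0 0 1]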